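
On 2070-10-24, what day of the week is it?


Date: October 24, 2070
Anchor: Jan 1, 2070. With p = 2070 - 1 = 2069: (p + p//4 - p//100 + p//400) mod 7 = (2069 + 517 - 20 + 5) mod 7 = 2571 mod 7 = 2 -> Wednesday (Mon=0 ... Sun=6)
Days before October (Jan-Sep): 273; offset = 273 + 24 - 1 = 296
Weekday index = (2 + 296) mod 7 = 4

Day of the week: Friday


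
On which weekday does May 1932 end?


May 1932 has 31 days
Anchor: Jan 1, 1932. With p = 1932 - 1 = 1931: (p + p//4 - p//100 + p//400) mod 7 = (1931 + 482 - 19 + 4) mod 7 = 2398 mod 7 = 4 -> Friday (Mon=0 ... Sun=6)
Days before May (Jan-Apr): 121; May 1 index = (4 + 121) mod 7 = 6 -> Sunday
Last day offset: 31 - 1 = 30 days
Weekday index = (6 + 30) mod 7 = 1

Tuesday, May 31


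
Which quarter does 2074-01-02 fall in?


Month: January (month 1)
Q1: Jan-Mar, Q2: Apr-Jun, Q3: Jul-Sep, Q4: Oct-Dec

Q1


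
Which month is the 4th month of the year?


Month 4 of 12

April


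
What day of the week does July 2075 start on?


Target: July 1, 2075
Anchor: Jan 1, 2075. With p = 2075 - 1 = 2074: (p + p//4 - p//100 + p//400) mod 7 = (2074 + 518 - 20 + 5) mod 7 = 2577 mod 7 = 1 -> Tuesday (Mon=0 ... Sun=6)
Days before July (Jan-Jun): 181 days
Weekday index = (1 + 181) mod 7 = 0

Monday


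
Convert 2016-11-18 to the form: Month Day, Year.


ISO 2016-11-18 parses as year=2016, month=11, day=18
Month 11 -> November

November 18, 2016


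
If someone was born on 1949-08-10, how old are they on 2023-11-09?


Birth: 1949-08-10
Reference: 2023-11-09
Year difference: 2023 - 1949 = 74

74 years old


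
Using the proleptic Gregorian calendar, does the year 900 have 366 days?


Gregorian leap year rule: divisible by 4, but not by 100, unless also by 400.
900 is divisible by 100 but not 400 -> not a leap year

No


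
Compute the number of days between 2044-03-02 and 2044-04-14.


From 2044-03-02 to 2044-04-14
2044-03-02: days before March = 31 + 29 = 60 (2044 is a leap year); day of year = 60 + 2 = 62
2044-04-14: days before April = 31 + 29 + 31 = 91 (2044 is a leap year); day of year = 91 + 14 = 105
Same year: 105 - 62 = 43

43 days


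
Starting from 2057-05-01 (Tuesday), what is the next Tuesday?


Current: Tuesday
Target: Tuesday
Days ahead: 7

Next Tuesday: 2057-05-08


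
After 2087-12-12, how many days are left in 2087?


Day of year: 346 of 365
Remaining = 365 - 346

19 days


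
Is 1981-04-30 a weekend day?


Anchor: Jan 1, 1981. With p = 1981 - 1 = 1980: (p + p//4 - p//100 + p//400) mod 7 = (1980 + 495 - 19 + 4) mod 7 = 2460 mod 7 = 3 -> Thursday (Mon=0 ... Sun=6)
Day of year: 120; offset = 119
Weekday index = (3 + 119) mod 7 = 3 -> Thursday
Weekend days: Saturday, Sunday

No


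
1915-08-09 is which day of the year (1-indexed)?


Date: August 9, 1915
Days in months 1 through 7: 212
Plus 9 days in August

Day of year: 221


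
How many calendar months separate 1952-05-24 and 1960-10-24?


From May 1952 to October 1960
8 years * 12 = 96 months, plus 5 months = 101

101 months


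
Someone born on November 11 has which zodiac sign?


Date: November 11
Conventional tropical zodiac dates: Scorpio from October 23 onward; Sagittarius starts November 22
November 11 falls within the Scorpio range

Scorpio


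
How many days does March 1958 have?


March 1958

31 days


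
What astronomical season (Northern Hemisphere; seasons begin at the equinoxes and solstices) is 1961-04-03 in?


Date: April 3
Astronomical Spring (approx.; exact equinox/solstice day varies by year): March 20 to June 20
April 3 falls within the Spring window

Spring


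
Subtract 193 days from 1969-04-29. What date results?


Start: 1969-04-29, subtract 193 days
Back 29 days from April 29 reaches March 31, 1969 -> 164 left
March 1969 has 31 days -> back to February 28, 1969 -> 133 left
February 1969 has 28 days -> back to January 31, 1969 -> 105 left
January 1969 has 31 days -> back to December 31, 1968 -> 74 left
December 1968 has 31 days -> back to November 30, 1968 -> 43 left
November 1968 has 30 days -> back to October 31, 1968 -> 13 left
October 1968: 31 - 13 = 18 -> lands on October 18

Result: 1968-10-18


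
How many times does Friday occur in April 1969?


April 1969 has 30 days
Anchor: Jan 1, 1969. With p = 1969 - 1 = 1968: (p + p//4 - p//100 + p//400) mod 7 = (1968 + 492 - 19 + 4) mod 7 = 2445 mod 7 = 2 -> Wednesday (Mon=0 ... Sun=6)
Days before April (Jan-Mar): 90; April 1 index = (2 + 90) mod 7 = 1 -> Tuesday
First Friday is April 4
Fridays: 4, 11, 18, 25

4 Fridays


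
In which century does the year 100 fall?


Century = (year - 1) // 100 + 1
= (100 - 1) // 100 + 1
= 99 // 100 + 1
= 0 + 1

1st century


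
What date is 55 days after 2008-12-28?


Start: 2008-12-28, add 55 days
December 2008 has 31 days: 31 - 28 = 3 days to December 31 -> 52 left
January 2009 has 31 days -> 21 left
February 2009: 21 <= 28 -> lands on February 21

Result: 2009-02-21


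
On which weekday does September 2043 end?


September 2043 has 30 days
Anchor: Jan 1, 2043. With p = 2043 - 1 = 2042: (p + p//4 - p//100 + p//400) mod 7 = (2042 + 510 - 20 + 5) mod 7 = 2537 mod 7 = 3 -> Thursday (Mon=0 ... Sun=6)
Days before September (Jan-Aug): 243; September 1 index = (3 + 243) mod 7 = 1 -> Tuesday
Last day offset: 30 - 1 = 29 days
Weekday index = (1 + 29) mod 7 = 2

Wednesday, September 30


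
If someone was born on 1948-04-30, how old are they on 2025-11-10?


Birth: 1948-04-30
Reference: 2025-11-10
Year difference: 2025 - 1948 = 77

77 years old


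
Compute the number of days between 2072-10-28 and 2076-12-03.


From 2072-10-28 to 2076-12-03
2072-10-28: days before October = 31 + 29 + 31 + 30 + 31 + 30 + 31 + 31 + 30 = 274 (2072 is a leap year); day of year = 274 + 28 = 302
2076-12-03: days before December = 31 + 29 + 31 + 30 + 31 + 30 + 31 + 31 + 30 + 31 + 30 = 335 (2076 is a leap year); day of year = 335 + 3 = 338
Rest of 2072: 366 - 302 = 64
Full years 2073 (365), 2074 (365), 2075 (365): 1095
Total = 64 + 1095 + 338 = 1497

1497 days


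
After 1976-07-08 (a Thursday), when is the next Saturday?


Current: Thursday
Target: Saturday
Days ahead: 2

Next Saturday: 1976-07-10


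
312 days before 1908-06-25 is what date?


Start: 1908-06-25, subtract 312 days
Back 25 days from June 25 reaches May 31, 1908 -> 287 left
May 1908 has 31 days -> back to April 30, 1908 -> 256 left
April 1908 has 30 days -> back to March 31, 1908 -> 226 left
March 1908 has 31 days -> back to February 29, 1908 -> 195 left
February 1908 has 29 days -> back to January 31, 1908 -> 166 left
January 1908 has 31 days -> back to December 31, 1907 -> 135 left
December 1907 has 31 days -> back to November 30, 1907 -> 104 left
November 1907 has 30 days -> back to October 31, 1907 -> 74 left
October 1907 has 31 days -> back to September 30, 1907 -> 43 left
September 1907 has 30 days -> back to August 31, 1907 -> 13 left
August 1907: 31 - 13 = 18 -> lands on August 18

Result: 1907-08-18


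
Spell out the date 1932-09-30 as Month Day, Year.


ISO 1932-09-30 parses as year=1932, month=09, day=30
Month 9 -> September

September 30, 1932


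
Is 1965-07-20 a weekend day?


Anchor: Jan 1, 1965. With p = 1965 - 1 = 1964: (p + p//4 - p//100 + p//400) mod 7 = (1964 + 491 - 19 + 4) mod 7 = 2440 mod 7 = 4 -> Friday (Mon=0 ... Sun=6)
Day of year: 201; offset = 200
Weekday index = (4 + 200) mod 7 = 1 -> Tuesday
Weekend days: Saturday, Sunday

No


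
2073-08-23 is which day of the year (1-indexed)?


Date: August 23, 2073
Days in months 1 through 7: 212
Plus 23 days in August

Day of year: 235


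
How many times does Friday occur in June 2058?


June 2058 has 30 days
Anchor: Jan 1, 2058. With p = 2058 - 1 = 2057: (p + p//4 - p//100 + p//400) mod 7 = (2057 + 514 - 20 + 5) mod 7 = 2556 mod 7 = 1 -> Tuesday (Mon=0 ... Sun=6)
Days before June (Jan-May): 151; June 1 index = (1 + 151) mod 7 = 5 -> Saturday
First Friday is June 7
Fridays: 7, 14, 21, 28

4 Fridays


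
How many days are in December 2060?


December 2060

31 days


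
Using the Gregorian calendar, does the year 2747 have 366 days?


Gregorian leap year rule: divisible by 4, but not by 100, unless also by 400.
2747 is not divisible by 4 -> not a leap year

No


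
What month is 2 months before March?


March is month 3
3 - 2 = 1

January


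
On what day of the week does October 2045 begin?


Target: October 1, 2045
Anchor: Jan 1, 2045. With p = 2045 - 1 = 2044: (p + p//4 - p//100 + p//400) mod 7 = (2044 + 511 - 20 + 5) mod 7 = 2540 mod 7 = 6 -> Sunday (Mon=0 ... Sun=6)
Days before October (Jan-Sep): 273 days
Weekday index = (6 + 273) mod 7 = 6

Sunday


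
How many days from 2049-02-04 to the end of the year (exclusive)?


Day of year: 35 of 365
Remaining = 365 - 35

330 days


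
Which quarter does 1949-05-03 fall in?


Month: May (month 5)
Q1: Jan-Mar, Q2: Apr-Jun, Q3: Jul-Sep, Q4: Oct-Dec

Q2


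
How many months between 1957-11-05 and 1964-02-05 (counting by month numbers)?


From November 1957 to February 1964
7 years * 12 = 84 months, minus 9 months = 75

75 months


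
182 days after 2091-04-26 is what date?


Start: 2091-04-26, add 182 days
April 2091 has 30 days: 30 - 26 = 4 days to April 30 -> 178 left
May 2091 has 31 days -> 147 left
June 2091 has 30 days -> 117 left
July 2091 has 31 days -> 86 left
August 2091 has 31 days -> 55 left
September 2091 has 30 days -> 25 left
October 2091: 25 <= 31 -> lands on October 25

Result: 2091-10-25


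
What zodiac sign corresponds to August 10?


Date: August 10
Conventional tropical zodiac dates: Leo from July 23 onward; Virgo starts August 23
August 10 falls within the Leo range

Leo


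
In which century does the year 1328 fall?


Century = (year - 1) // 100 + 1
= (1328 - 1) // 100 + 1
= 1327 // 100 + 1
= 13 + 1

14th century


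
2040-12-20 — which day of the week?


Date: December 20, 2040
Anchor: Jan 1, 2040. With p = 2040 - 1 = 2039: (p + p//4 - p//100 + p//400) mod 7 = (2039 + 509 - 20 + 5) mod 7 = 2533 mod 7 = 6 -> Sunday (Mon=0 ... Sun=6)
Days before December (Jan-Nov): 335; offset = 335 + 20 - 1 = 354
Weekday index = (6 + 354) mod 7 = 3

Day of the week: Thursday


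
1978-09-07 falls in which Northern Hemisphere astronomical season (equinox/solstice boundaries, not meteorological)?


Date: September 7
Astronomical Summer (approx.; exact equinox/solstice day varies by year): June 21 to September 21
September 7 falls within the Summer window

Summer


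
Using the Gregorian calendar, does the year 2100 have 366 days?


Gregorian leap year rule: divisible by 4, but not by 100, unless also by 400.
2100 is divisible by 100 but not 400 -> not a leap year

No


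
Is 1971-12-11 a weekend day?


Anchor: Jan 1, 1971. With p = 1971 - 1 = 1970: (p + p//4 - p//100 + p//400) mod 7 = (1970 + 492 - 19 + 4) mod 7 = 2447 mod 7 = 4 -> Friday (Mon=0 ... Sun=6)
Day of year: 345; offset = 344
Weekday index = (4 + 344) mod 7 = 5 -> Saturday
Weekend days: Saturday, Sunday

Yes


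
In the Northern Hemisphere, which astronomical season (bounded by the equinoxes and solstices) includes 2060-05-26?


Date: May 26
Astronomical Spring (approx.; exact equinox/solstice day varies by year): March 20 to June 20
May 26 falls within the Spring window

Spring


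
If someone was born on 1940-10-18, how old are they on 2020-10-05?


Birth: 1940-10-18
Reference: 2020-10-05
Year difference: 2020 - 1940 = 80
Birthday not yet reached in 2020, subtract 1

79 years old


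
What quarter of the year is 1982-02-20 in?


Month: February (month 2)
Q1: Jan-Mar, Q2: Apr-Jun, Q3: Jul-Sep, Q4: Oct-Dec

Q1


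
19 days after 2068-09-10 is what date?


Start: 2068-09-10, add 19 days
September 2068 has 30 days; 10 + 19 = 29 stays within September

Result: 2068-09-29


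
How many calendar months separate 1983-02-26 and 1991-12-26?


From February 1983 to December 1991
8 years * 12 = 96 months, plus 10 months = 106

106 months


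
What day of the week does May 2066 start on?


Target: May 1, 2066
Anchor: Jan 1, 2066. With p = 2066 - 1 = 2065: (p + p//4 - p//100 + p//400) mod 7 = (2065 + 516 - 20 + 5) mod 7 = 2566 mod 7 = 4 -> Friday (Mon=0 ... Sun=6)
Days before May (Jan-Apr): 120 days
Weekday index = (4 + 120) mod 7 = 5

Saturday


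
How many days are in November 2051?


November 2051

30 days


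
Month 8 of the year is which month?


Month 8 of 12

August


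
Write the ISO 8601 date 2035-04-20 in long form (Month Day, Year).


ISO 2035-04-20 parses as year=2035, month=04, day=20
Month 4 -> April

April 20, 2035


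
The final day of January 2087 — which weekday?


January 2087 has 31 days
Anchor: Jan 1, 2087. With p = 2087 - 1 = 2086: (p + p//4 - p//100 + p//400) mod 7 = (2086 + 521 - 20 + 5) mod 7 = 2592 mod 7 = 2 -> Wednesday (Mon=0 ... Sun=6)
January 1 is the anchor itself -> Wednesday
Last day offset: 31 - 1 = 30 days
Weekday index = (2 + 30) mod 7 = 4

Friday, January 31


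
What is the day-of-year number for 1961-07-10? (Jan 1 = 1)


Date: July 10, 1961
Days in months 1 through 6: 181
Plus 10 days in July

Day of year: 191


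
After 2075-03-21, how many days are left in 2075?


Day of year: 80 of 365
Remaining = 365 - 80

285 days


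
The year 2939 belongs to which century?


Century = (year - 1) // 100 + 1
= (2939 - 1) // 100 + 1
= 2938 // 100 + 1
= 29 + 1

30th century


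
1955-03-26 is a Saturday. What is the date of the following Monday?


Current: Saturday
Target: Monday
Days ahead: 2

Next Monday: 1955-03-28


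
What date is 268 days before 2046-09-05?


Start: 2046-09-05, subtract 268 days
Back 5 days from September 5 reaches August 31, 2046 -> 263 left
August 2046 has 31 days -> back to July 31, 2046 -> 232 left
July 2046 has 31 days -> back to June 30, 2046 -> 201 left
June 2046 has 30 days -> back to May 31, 2046 -> 171 left
May 2046 has 31 days -> back to April 30, 2046 -> 140 left
April 2046 has 30 days -> back to March 31, 2046 -> 110 left
March 2046 has 31 days -> back to February 28, 2046 -> 79 left
February 2046 has 28 days -> back to January 31, 2046 -> 51 left
January 2046 has 31 days -> back to December 31, 2045 -> 20 left
December 2045: 31 - 20 = 11 -> lands on December 11

Result: 2045-12-11


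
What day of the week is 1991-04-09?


Date: April 9, 1991
Anchor: Jan 1, 1991. With p = 1991 - 1 = 1990: (p + p//4 - p//100 + p//400) mod 7 = (1990 + 497 - 19 + 4) mod 7 = 2472 mod 7 = 1 -> Tuesday (Mon=0 ... Sun=6)
Days before April (Jan-Mar): 90; offset = 90 + 9 - 1 = 98
Weekday index = (1 + 98) mod 7 = 1

Day of the week: Tuesday


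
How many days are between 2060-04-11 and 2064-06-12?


From 2060-04-11 to 2064-06-12
2060-04-11: days before April = 31 + 29 + 31 = 91 (2060 is a leap year); day of year = 91 + 11 = 102
2064-06-12: days before June = 31 + 29 + 31 + 30 + 31 = 152 (2064 is a leap year); day of year = 152 + 12 = 164
Rest of 2060: 366 - 102 = 264
Full years 2061 (365), 2062 (365), 2063 (365): 1095
Total = 264 + 1095 + 164 = 1523

1523 days


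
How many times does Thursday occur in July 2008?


July 2008 has 31 days
Anchor: Jan 1, 2008. With p = 2008 - 1 = 2007: (p + p//4 - p//100 + p//400) mod 7 = (2007 + 501 - 20 + 5) mod 7 = 2493 mod 7 = 1 -> Tuesday (Mon=0 ... Sun=6)
Days before July (Jan-Jun): 182; July 1 index = (1 + 182) mod 7 = 1 -> Tuesday
First Thursday is July 3
Thursdays: 3, 10, 17, 24, 31

5 Thursdays


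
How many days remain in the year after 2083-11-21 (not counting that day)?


Day of year: 325 of 365
Remaining = 365 - 325

40 days


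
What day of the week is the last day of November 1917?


November 1917 has 30 days
Anchor: Jan 1, 1917. With p = 1917 - 1 = 1916: (p + p//4 - p//100 + p//400) mod 7 = (1916 + 479 - 19 + 4) mod 7 = 2380 mod 7 = 0 -> Monday (Mon=0 ... Sun=6)
Days before November (Jan-Oct): 304; November 1 index = (0 + 304) mod 7 = 3 -> Thursday
Last day offset: 30 - 1 = 29 days
Weekday index = (3 + 29) mod 7 = 4

Friday, November 30


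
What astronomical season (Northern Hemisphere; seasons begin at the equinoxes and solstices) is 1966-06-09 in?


Date: June 9
Astronomical Spring (approx.; exact equinox/solstice day varies by year): March 20 to June 20
June 9 falls within the Spring window

Spring


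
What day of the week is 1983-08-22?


Date: August 22, 1983
Anchor: Jan 1, 1983. With p = 1983 - 1 = 1982: (p + p//4 - p//100 + p//400) mod 7 = (1982 + 495 - 19 + 4) mod 7 = 2462 mod 7 = 5 -> Saturday (Mon=0 ... Sun=6)
Days before August (Jan-Jul): 212; offset = 212 + 22 - 1 = 233
Weekday index = (5 + 233) mod 7 = 0

Day of the week: Monday


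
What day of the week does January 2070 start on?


Target: January 1, 2070
Anchor: Jan 1, 2070. With p = 2070 - 1 = 2069: (p + p//4 - p//100 + p//400) mod 7 = (2069 + 517 - 20 + 5) mod 7 = 2571 mod 7 = 2 -> Wednesday (Mon=0 ... Sun=6)
Offset from anchor: 0 days
Weekday index = (2 + 0) mod 7 = 2

Wednesday


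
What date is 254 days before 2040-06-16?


Start: 2040-06-16, subtract 254 days
Back 16 days from June 16 reaches May 31, 2040 -> 238 left
May 2040 has 31 days -> back to April 30, 2040 -> 207 left
April 2040 has 30 days -> back to March 31, 2040 -> 177 left
March 2040 has 31 days -> back to February 29, 2040 -> 146 left
February 2040 has 29 days -> back to January 31, 2040 -> 117 left
January 2040 has 31 days -> back to December 31, 2039 -> 86 left
December 2039 has 31 days -> back to November 30, 2039 -> 55 left
November 2039 has 30 days -> back to October 31, 2039 -> 25 left
October 2039: 31 - 25 = 6 -> lands on October 6

Result: 2039-10-06


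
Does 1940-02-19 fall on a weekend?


Anchor: Jan 1, 1940. With p = 1940 - 1 = 1939: (p + p//4 - p//100 + p//400) mod 7 = (1939 + 484 - 19 + 4) mod 7 = 2408 mod 7 = 0 -> Monday (Mon=0 ... Sun=6)
Day of year: 50; offset = 49
Weekday index = (0 + 49) mod 7 = 0 -> Monday
Weekend days: Saturday, Sunday

No


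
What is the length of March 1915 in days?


March 1915

31 days


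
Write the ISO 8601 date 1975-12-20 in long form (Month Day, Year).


ISO 1975-12-20 parses as year=1975, month=12, day=20
Month 12 -> December

December 20, 1975


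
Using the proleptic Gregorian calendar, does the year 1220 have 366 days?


Gregorian leap year rule: divisible by 4, but not by 100, unless also by 400.
1220 is divisible by 4 but not 100 -> leap year

Yes


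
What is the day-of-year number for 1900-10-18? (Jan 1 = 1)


Date: October 18, 1900
Days in months 1 through 9: 273
Plus 18 days in October

Day of year: 291


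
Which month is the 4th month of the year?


Month 4 of 12

April


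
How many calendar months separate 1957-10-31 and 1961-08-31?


From October 1957 to August 1961
4 years * 12 = 48 months, minus 2 months = 46

46 months


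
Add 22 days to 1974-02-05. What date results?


Start: 1974-02-05, add 22 days
February 1974 has 28 days; 5 + 22 = 27 stays within February

Result: 1974-02-27


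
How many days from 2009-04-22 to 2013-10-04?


From 2009-04-22 to 2013-10-04
2009-04-22: days before April = 31 + 28 + 31 = 90 (2009 is not a leap year); day of year = 90 + 22 = 112
2013-10-04: days before October = 31 + 28 + 31 + 30 + 31 + 30 + 31 + 31 + 30 = 273 (2013 is not a leap year); day of year = 273 + 4 = 277
Rest of 2009: 365 - 112 = 253
Full years 2010 (365), 2011 (365), 2012 (366): 1096
Total = 253 + 1096 + 277 = 1626

1626 days


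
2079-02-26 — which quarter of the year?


Month: February (month 2)
Q1: Jan-Mar, Q2: Apr-Jun, Q3: Jul-Sep, Q4: Oct-Dec

Q1


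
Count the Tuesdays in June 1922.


June 1922 has 30 days
Anchor: Jan 1, 1922. With p = 1922 - 1 = 1921: (p + p//4 - p//100 + p//400) mod 7 = (1921 + 480 - 19 + 4) mod 7 = 2386 mod 7 = 6 -> Sunday (Mon=0 ... Sun=6)
Days before June (Jan-May): 151; June 1 index = (6 + 151) mod 7 = 3 -> Thursday
First Tuesday is June 6
Tuesdays: 6, 13, 20, 27

4 Tuesdays


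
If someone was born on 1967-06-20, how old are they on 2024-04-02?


Birth: 1967-06-20
Reference: 2024-04-02
Year difference: 2024 - 1967 = 57
Birthday not yet reached in 2024, subtract 1

56 years old


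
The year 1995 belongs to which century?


Century = (year - 1) // 100 + 1
= (1995 - 1) // 100 + 1
= 1994 // 100 + 1
= 19 + 1

20th century


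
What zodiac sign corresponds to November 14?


Date: November 14
Conventional tropical zodiac dates: Scorpio from October 23 onward; Sagittarius starts November 22
November 14 falls within the Scorpio range

Scorpio


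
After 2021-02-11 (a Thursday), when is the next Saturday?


Current: Thursday
Target: Saturday
Days ahead: 2

Next Saturday: 2021-02-13


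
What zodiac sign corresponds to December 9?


Date: December 9
Conventional tropical zodiac dates: Sagittarius from November 22 onward; Capricorn starts December 22
December 9 falls within the Sagittarius range

Sagittarius


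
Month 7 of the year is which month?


Month 7 of 12

July


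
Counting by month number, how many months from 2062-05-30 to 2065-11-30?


From May 2062 to November 2065
3 years * 12 = 36 months, plus 6 months = 42

42 months


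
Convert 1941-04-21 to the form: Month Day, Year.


ISO 1941-04-21 parses as year=1941, month=04, day=21
Month 4 -> April

April 21, 1941


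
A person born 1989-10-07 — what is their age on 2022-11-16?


Birth: 1989-10-07
Reference: 2022-11-16
Year difference: 2022 - 1989 = 33

33 years old


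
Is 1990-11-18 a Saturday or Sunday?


Anchor: Jan 1, 1990. With p = 1990 - 1 = 1989: (p + p//4 - p//100 + p//400) mod 7 = (1989 + 497 - 19 + 4) mod 7 = 2471 mod 7 = 0 -> Monday (Mon=0 ... Sun=6)
Day of year: 322; offset = 321
Weekday index = (0 + 321) mod 7 = 6 -> Sunday
Weekend days: Saturday, Sunday

Yes


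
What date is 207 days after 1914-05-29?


Start: 1914-05-29, add 207 days
May 1914 has 31 days: 31 - 29 = 2 days to May 31 -> 205 left
June 1914 has 30 days -> 175 left
July 1914 has 31 days -> 144 left
August 1914 has 31 days -> 113 left
September 1914 has 30 days -> 83 left
October 1914 has 31 days -> 52 left
November 1914 has 30 days -> 22 left
December 1914: 22 <= 31 -> lands on December 22

Result: 1914-12-22


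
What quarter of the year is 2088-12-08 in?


Month: December (month 12)
Q1: Jan-Mar, Q2: Apr-Jun, Q3: Jul-Sep, Q4: Oct-Dec

Q4


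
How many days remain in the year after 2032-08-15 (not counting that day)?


Day of year: 228 of 366
Remaining = 366 - 228

138 days


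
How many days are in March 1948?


March 1948

31 days


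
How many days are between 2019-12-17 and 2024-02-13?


From 2019-12-17 to 2024-02-13
2019-12-17: days before December = 31 + 28 + 31 + 30 + 31 + 30 + 31 + 31 + 30 + 31 + 30 = 334 (2019 is not a leap year); day of year = 334 + 17 = 351
2024-02-13: days before February = 31; day of year = 31 + 13 = 44
Rest of 2019: 365 - 351 = 14
Full years 2020 (366), 2021 (365), 2022 (365), 2023 (365): 1461
Total = 14 + 1461 + 44 = 1519

1519 days


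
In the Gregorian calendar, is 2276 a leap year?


Gregorian leap year rule: divisible by 4, but not by 100, unless also by 400.
2276 is divisible by 4 but not 100 -> leap year

Yes


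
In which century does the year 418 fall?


Century = (year - 1) // 100 + 1
= (418 - 1) // 100 + 1
= 417 // 100 + 1
= 4 + 1

5th century


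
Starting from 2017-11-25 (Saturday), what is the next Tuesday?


Current: Saturday
Target: Tuesday
Days ahead: 3

Next Tuesday: 2017-11-28


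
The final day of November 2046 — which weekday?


November 2046 has 30 days
Anchor: Jan 1, 2046. With p = 2046 - 1 = 2045: (p + p//4 - p//100 + p//400) mod 7 = (2045 + 511 - 20 + 5) mod 7 = 2541 mod 7 = 0 -> Monday (Mon=0 ... Sun=6)
Days before November (Jan-Oct): 304; November 1 index = (0 + 304) mod 7 = 3 -> Thursday
Last day offset: 30 - 1 = 29 days
Weekday index = (3 + 29) mod 7 = 4

Friday, November 30


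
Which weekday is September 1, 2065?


Target: September 1, 2065
Anchor: Jan 1, 2065. With p = 2065 - 1 = 2064: (p + p//4 - p//100 + p//400) mod 7 = (2064 + 516 - 20 + 5) mod 7 = 2565 mod 7 = 3 -> Thursday (Mon=0 ... Sun=6)
Days before September (Jan-Aug): 243 days
Weekday index = (3 + 243) mod 7 = 1

Tuesday


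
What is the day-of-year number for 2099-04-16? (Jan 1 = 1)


Date: April 16, 2099
Days in months 1 through 3: 90
Plus 16 days in April

Day of year: 106


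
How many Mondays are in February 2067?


February 2067 has 28 days
Anchor: Jan 1, 2067. With p = 2067 - 1 = 2066: (p + p//4 - p//100 + p//400) mod 7 = (2066 + 516 - 20 + 5) mod 7 = 2567 mod 7 = 5 -> Saturday (Mon=0 ... Sun=6)
Days before February (Jan): 31; February 1 index = (5 + 31) mod 7 = 1 -> Tuesday
First Monday is February 7
Mondays: 7, 14, 21, 28

4 Mondays


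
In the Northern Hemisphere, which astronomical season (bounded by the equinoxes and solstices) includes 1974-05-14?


Date: May 14
Astronomical Spring (approx.; exact equinox/solstice day varies by year): March 20 to June 20
May 14 falls within the Spring window

Spring


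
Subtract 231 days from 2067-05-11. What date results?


Start: 2067-05-11, subtract 231 days
Back 11 days from May 11 reaches April 30, 2067 -> 220 left
April 2067 has 30 days -> back to March 31, 2067 -> 190 left
March 2067 has 31 days -> back to February 28, 2067 -> 159 left
February 2067 has 28 days -> back to January 31, 2067 -> 131 left
January 2067 has 31 days -> back to December 31, 2066 -> 100 left
December 2066 has 31 days -> back to November 30, 2066 -> 69 left
November 2066 has 30 days -> back to October 31, 2066 -> 39 left
October 2066 has 31 days -> back to September 30, 2066 -> 8 left
September 2066: 30 - 8 = 22 -> lands on September 22

Result: 2066-09-22


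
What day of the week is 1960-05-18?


Date: May 18, 1960
Anchor: Jan 1, 1960. With p = 1960 - 1 = 1959: (p + p//4 - p//100 + p//400) mod 7 = (1959 + 489 - 19 + 4) mod 7 = 2433 mod 7 = 4 -> Friday (Mon=0 ... Sun=6)
Days before May (Jan-Apr): 121; offset = 121 + 18 - 1 = 138
Weekday index = (4 + 138) mod 7 = 2

Day of the week: Wednesday


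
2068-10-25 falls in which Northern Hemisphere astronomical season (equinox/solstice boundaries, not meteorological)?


Date: October 25
Astronomical Autumn (approx.; exact equinox/solstice day varies by year): September 22 to December 20
October 25 falls within the Autumn window

Autumn


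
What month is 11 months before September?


September is month 9
9 - 11 = -2; wrap: -2 + 12 = 10

October


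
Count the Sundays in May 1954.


May 1954 has 31 days
Anchor: Jan 1, 1954. With p = 1954 - 1 = 1953: (p + p//4 - p//100 + p//400) mod 7 = (1953 + 488 - 19 + 4) mod 7 = 2426 mod 7 = 4 -> Friday (Mon=0 ... Sun=6)
Days before May (Jan-Apr): 120; May 1 index = (4 + 120) mod 7 = 5 -> Saturday
First Sunday is May 2
Sundays: 2, 9, 16, 23, 30

5 Sundays


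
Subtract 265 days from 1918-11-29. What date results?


Start: 1918-11-29, subtract 265 days
Back 29 days from November 29 reaches October 31, 1918 -> 236 left
October 1918 has 31 days -> back to September 30, 1918 -> 205 left
September 1918 has 30 days -> back to August 31, 1918 -> 175 left
August 1918 has 31 days -> back to July 31, 1918 -> 144 left
July 1918 has 31 days -> back to June 30, 1918 -> 113 left
June 1918 has 30 days -> back to May 31, 1918 -> 83 left
May 1918 has 31 days -> back to April 30, 1918 -> 52 left
April 1918 has 30 days -> back to March 31, 1918 -> 22 left
March 1918: 31 - 22 = 9 -> lands on March 9

Result: 1918-03-09


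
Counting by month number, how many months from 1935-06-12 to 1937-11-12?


From June 1935 to November 1937
2 years * 12 = 24 months, plus 5 months = 29

29 months


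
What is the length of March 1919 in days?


March 1919

31 days


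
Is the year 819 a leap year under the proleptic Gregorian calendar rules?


Gregorian leap year rule: divisible by 4, but not by 100, unless also by 400.
819 is not divisible by 4 -> not a leap year

No


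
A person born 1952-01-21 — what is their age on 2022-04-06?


Birth: 1952-01-21
Reference: 2022-04-06
Year difference: 2022 - 1952 = 70

70 years old


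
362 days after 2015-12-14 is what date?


Start: 2015-12-14, add 362 days
December 2015 has 31 days: 31 - 14 = 17 days to December 31 -> 345 left
January 2016 has 31 days -> 314 left
February 2016 has 29 days -> 285 left
March 2016 has 31 days -> 254 left
April 2016 has 30 days -> 224 left
May 2016 has 31 days -> 193 left
June 2016 has 30 days -> 163 left
July 2016 has 31 days -> 132 left
August 2016 has 31 days -> 101 left
September 2016 has 30 days -> 71 left
October 2016 has 31 days -> 40 left
November 2016 has 30 days -> 10 left
December 2016: 10 <= 31 -> lands on December 10

Result: 2016-12-10


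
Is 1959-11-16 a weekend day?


Anchor: Jan 1, 1959. With p = 1959 - 1 = 1958: (p + p//4 - p//100 + p//400) mod 7 = (1958 + 489 - 19 + 4) mod 7 = 2432 mod 7 = 3 -> Thursday (Mon=0 ... Sun=6)
Day of year: 320; offset = 319
Weekday index = (3 + 319) mod 7 = 0 -> Monday
Weekend days: Saturday, Sunday

No


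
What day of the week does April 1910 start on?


Target: April 1, 1910
Anchor: Jan 1, 1910. With p = 1910 - 1 = 1909: (p + p//4 - p//100 + p//400) mod 7 = (1909 + 477 - 19 + 4) mod 7 = 2371 mod 7 = 5 -> Saturday (Mon=0 ... Sun=6)
Days before April (Jan-Mar): 90 days
Weekday index = (5 + 90) mod 7 = 4

Friday


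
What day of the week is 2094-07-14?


Date: July 14, 2094
Anchor: Jan 1, 2094. With p = 2094 - 1 = 2093: (p + p//4 - p//100 + p//400) mod 7 = (2093 + 523 - 20 + 5) mod 7 = 2601 mod 7 = 4 -> Friday (Mon=0 ... Sun=6)
Days before July (Jan-Jun): 181; offset = 181 + 14 - 1 = 194
Weekday index = (4 + 194) mod 7 = 2

Day of the week: Wednesday


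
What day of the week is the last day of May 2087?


May 2087 has 31 days
Anchor: Jan 1, 2087. With p = 2087 - 1 = 2086: (p + p//4 - p//100 + p//400) mod 7 = (2086 + 521 - 20 + 5) mod 7 = 2592 mod 7 = 2 -> Wednesday (Mon=0 ... Sun=6)
Days before May (Jan-Apr): 120; May 1 index = (2 + 120) mod 7 = 3 -> Thursday
Last day offset: 31 - 1 = 30 days
Weekday index = (3 + 30) mod 7 = 5

Saturday, May 31


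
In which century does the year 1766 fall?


Century = (year - 1) // 100 + 1
= (1766 - 1) // 100 + 1
= 1765 // 100 + 1
= 17 + 1

18th century


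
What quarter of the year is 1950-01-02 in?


Month: January (month 1)
Q1: Jan-Mar, Q2: Apr-Jun, Q3: Jul-Sep, Q4: Oct-Dec

Q1


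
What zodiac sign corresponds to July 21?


Date: July 21
Conventional tropical zodiac dates: Cancer from June 21 onward; Leo starts July 23
July 21 falls within the Cancer range

Cancer


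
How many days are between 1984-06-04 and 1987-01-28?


From 1984-06-04 to 1987-01-28
1984-06-04: days before June = 31 + 29 + 31 + 30 + 31 = 152 (1984 is a leap year); day of year = 152 + 4 = 156
1987-01-28: day of year = 28
Rest of 1984: 366 - 156 = 210
Full years 1985 (365), 1986 (365): 730
Total = 210 + 730 + 28 = 968

968 days


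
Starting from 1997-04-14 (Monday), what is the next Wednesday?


Current: Monday
Target: Wednesday
Days ahead: 2

Next Wednesday: 1997-04-16


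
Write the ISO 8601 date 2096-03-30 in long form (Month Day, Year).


ISO 2096-03-30 parses as year=2096, month=03, day=30
Month 3 -> March

March 30, 2096


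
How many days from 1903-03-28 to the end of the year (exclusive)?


Day of year: 87 of 365
Remaining = 365 - 87

278 days


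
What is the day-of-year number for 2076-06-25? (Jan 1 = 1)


Date: June 25, 2076
Days in months 1 through 5: 152
Plus 25 days in June

Day of year: 177


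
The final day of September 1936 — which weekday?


September 1936 has 30 days
Anchor: Jan 1, 1936. With p = 1936 - 1 = 1935: (p + p//4 - p//100 + p//400) mod 7 = (1935 + 483 - 19 + 4) mod 7 = 2403 mod 7 = 2 -> Wednesday (Mon=0 ... Sun=6)
Days before September (Jan-Aug): 244; September 1 index = (2 + 244) mod 7 = 1 -> Tuesday
Last day offset: 30 - 1 = 29 days
Weekday index = (1 + 29) mod 7 = 2

Wednesday, September 30


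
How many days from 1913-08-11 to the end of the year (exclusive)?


Day of year: 223 of 365
Remaining = 365 - 223

142 days


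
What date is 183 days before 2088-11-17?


Start: 2088-11-17, subtract 183 days
Back 17 days from November 17 reaches October 31, 2088 -> 166 left
October 2088 has 31 days -> back to September 30, 2088 -> 135 left
September 2088 has 30 days -> back to August 31, 2088 -> 105 left
August 2088 has 31 days -> back to July 31, 2088 -> 74 left
July 2088 has 31 days -> back to June 30, 2088 -> 43 left
June 2088 has 30 days -> back to May 31, 2088 -> 13 left
May 2088: 31 - 13 = 18 -> lands on May 18

Result: 2088-05-18


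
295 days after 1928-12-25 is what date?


Start: 1928-12-25, add 295 days
December 1928 has 31 days: 31 - 25 = 6 days to December 31 -> 289 left
January 1929 has 31 days -> 258 left
February 1929 has 28 days -> 230 left
March 1929 has 31 days -> 199 left
April 1929 has 30 days -> 169 left
May 1929 has 31 days -> 138 left
June 1929 has 30 days -> 108 left
July 1929 has 31 days -> 77 left
August 1929 has 31 days -> 46 left
September 1929 has 30 days -> 16 left
October 1929: 16 <= 31 -> lands on October 16

Result: 1929-10-16


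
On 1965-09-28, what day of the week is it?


Date: September 28, 1965
Anchor: Jan 1, 1965. With p = 1965 - 1 = 1964: (p + p//4 - p//100 + p//400) mod 7 = (1964 + 491 - 19 + 4) mod 7 = 2440 mod 7 = 4 -> Friday (Mon=0 ... Sun=6)
Days before September (Jan-Aug): 243; offset = 243 + 28 - 1 = 270
Weekday index = (4 + 270) mod 7 = 1

Day of the week: Tuesday


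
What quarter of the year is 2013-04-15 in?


Month: April (month 4)
Q1: Jan-Mar, Q2: Apr-Jun, Q3: Jul-Sep, Q4: Oct-Dec

Q2


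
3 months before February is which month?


February is month 2
2 - 3 = -1; wrap: -1 + 12 = 11

November


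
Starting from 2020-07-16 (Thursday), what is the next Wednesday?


Current: Thursday
Target: Wednesday
Days ahead: 6

Next Wednesday: 2020-07-22


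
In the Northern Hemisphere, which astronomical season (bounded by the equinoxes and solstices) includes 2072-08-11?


Date: August 11
Astronomical Summer (approx.; exact equinox/solstice day varies by year): June 21 to September 21
August 11 falls within the Summer window

Summer


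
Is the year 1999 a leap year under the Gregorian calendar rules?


Gregorian leap year rule: divisible by 4, but not by 100, unless also by 400.
1999 is not divisible by 4 -> not a leap year

No


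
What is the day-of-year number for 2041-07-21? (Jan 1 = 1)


Date: July 21, 2041
Days in months 1 through 6: 181
Plus 21 days in July

Day of year: 202


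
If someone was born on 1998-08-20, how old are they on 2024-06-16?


Birth: 1998-08-20
Reference: 2024-06-16
Year difference: 2024 - 1998 = 26
Birthday not yet reached in 2024, subtract 1

25 years old


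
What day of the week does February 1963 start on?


Target: February 1, 1963
Anchor: Jan 1, 1963. With p = 1963 - 1 = 1962: (p + p//4 - p//100 + p//400) mod 7 = (1962 + 490 - 19 + 4) mod 7 = 2437 mod 7 = 1 -> Tuesday (Mon=0 ... Sun=6)
Days before February (Jan): 31 days
Weekday index = (1 + 31) mod 7 = 4

Friday


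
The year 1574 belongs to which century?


Century = (year - 1) // 100 + 1
= (1574 - 1) // 100 + 1
= 1573 // 100 + 1
= 15 + 1

16th century


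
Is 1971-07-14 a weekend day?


Anchor: Jan 1, 1971. With p = 1971 - 1 = 1970: (p + p//4 - p//100 + p//400) mod 7 = (1970 + 492 - 19 + 4) mod 7 = 2447 mod 7 = 4 -> Friday (Mon=0 ... Sun=6)
Day of year: 195; offset = 194
Weekday index = (4 + 194) mod 7 = 2 -> Wednesday
Weekend days: Saturday, Sunday

No


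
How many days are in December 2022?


December 2022

31 days


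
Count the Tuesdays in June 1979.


June 1979 has 30 days
Anchor: Jan 1, 1979. With p = 1979 - 1 = 1978: (p + p//4 - p//100 + p//400) mod 7 = (1978 + 494 - 19 + 4) mod 7 = 2457 mod 7 = 0 -> Monday (Mon=0 ... Sun=6)
Days before June (Jan-May): 151; June 1 index = (0 + 151) mod 7 = 4 -> Friday
First Tuesday is June 5
Tuesdays: 5, 12, 19, 26

4 Tuesdays


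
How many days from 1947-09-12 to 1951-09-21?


From 1947-09-12 to 1951-09-21
1947-09-12: days before September = 31 + 28 + 31 + 30 + 31 + 30 + 31 + 31 = 243 (1947 is not a leap year); day of year = 243 + 12 = 255
1951-09-21: days before September = 31 + 28 + 31 + 30 + 31 + 30 + 31 + 31 = 243 (1951 is not a leap year); day of year = 243 + 21 = 264
Rest of 1947: 365 - 255 = 110
Full years 1948 (366), 1949 (365), 1950 (365): 1096
Total = 110 + 1096 + 264 = 1470

1470 days


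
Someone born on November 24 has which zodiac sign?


Date: November 24
Conventional tropical zodiac dates: Sagittarius from November 22 onward; Capricorn starts December 22
November 24 falls within the Sagittarius range

Sagittarius


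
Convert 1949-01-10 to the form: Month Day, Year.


ISO 1949-01-10 parses as year=1949, month=01, day=10
Month 1 -> January

January 10, 1949


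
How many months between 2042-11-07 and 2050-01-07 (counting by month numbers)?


From November 2042 to January 2050
8 years * 12 = 96 months, minus 10 months = 86

86 months


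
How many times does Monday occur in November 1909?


November 1909 has 30 days
Anchor: Jan 1, 1909. With p = 1909 - 1 = 1908: (p + p//4 - p//100 + p//400) mod 7 = (1908 + 477 - 19 + 4) mod 7 = 2370 mod 7 = 4 -> Friday (Mon=0 ... Sun=6)
Days before November (Jan-Oct): 304; November 1 index = (4 + 304) mod 7 = 0 -> Monday
First Monday is November 1
Mondays: 1, 8, 15, 22, 29

5 Mondays


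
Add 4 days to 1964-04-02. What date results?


Start: 1964-04-02, add 4 days
April 1964 has 30 days; 2 + 4 = 6 stays within April

Result: 1964-04-06


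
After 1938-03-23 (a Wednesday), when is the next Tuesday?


Current: Wednesday
Target: Tuesday
Days ahead: 6

Next Tuesday: 1938-03-29


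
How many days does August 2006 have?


August 2006

31 days


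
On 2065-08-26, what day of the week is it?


Date: August 26, 2065
Anchor: Jan 1, 2065. With p = 2065 - 1 = 2064: (p + p//4 - p//100 + p//400) mod 7 = (2064 + 516 - 20 + 5) mod 7 = 2565 mod 7 = 3 -> Thursday (Mon=0 ... Sun=6)
Days before August (Jan-Jul): 212; offset = 212 + 26 - 1 = 237
Weekday index = (3 + 237) mod 7 = 2

Day of the week: Wednesday


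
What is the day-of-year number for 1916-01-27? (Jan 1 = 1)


Date: January 27, 1916
No months before January
Plus 27 days in January

Day of year: 27


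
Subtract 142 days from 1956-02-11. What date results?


Start: 1956-02-11, subtract 142 days
Back 11 days from February 11 reaches January 31, 1956 -> 131 left
January 1956 has 31 days -> back to December 31, 1955 -> 100 left
December 1955 has 31 days -> back to November 30, 1955 -> 69 left
November 1955 has 30 days -> back to October 31, 1955 -> 39 left
October 1955 has 31 days -> back to September 30, 1955 -> 8 left
September 1955: 30 - 8 = 22 -> lands on September 22

Result: 1955-09-22


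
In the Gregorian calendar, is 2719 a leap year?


Gregorian leap year rule: divisible by 4, but not by 100, unless also by 400.
2719 is not divisible by 4 -> not a leap year

No


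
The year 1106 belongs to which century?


Century = (year - 1) // 100 + 1
= (1106 - 1) // 100 + 1
= 1105 // 100 + 1
= 11 + 1

12th century


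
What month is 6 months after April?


April is month 4
4 + 6 = 10

October


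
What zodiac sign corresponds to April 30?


Date: April 30
Conventional tropical zodiac dates: Taurus from April 20 onward; Gemini starts May 21
April 30 falls within the Taurus range

Taurus


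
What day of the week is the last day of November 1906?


November 1906 has 30 days
Anchor: Jan 1, 1906. With p = 1906 - 1 = 1905: (p + p//4 - p//100 + p//400) mod 7 = (1905 + 476 - 19 + 4) mod 7 = 2366 mod 7 = 0 -> Monday (Mon=0 ... Sun=6)
Days before November (Jan-Oct): 304; November 1 index = (0 + 304) mod 7 = 3 -> Thursday
Last day offset: 30 - 1 = 29 days
Weekday index = (3 + 29) mod 7 = 4

Friday, November 30
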